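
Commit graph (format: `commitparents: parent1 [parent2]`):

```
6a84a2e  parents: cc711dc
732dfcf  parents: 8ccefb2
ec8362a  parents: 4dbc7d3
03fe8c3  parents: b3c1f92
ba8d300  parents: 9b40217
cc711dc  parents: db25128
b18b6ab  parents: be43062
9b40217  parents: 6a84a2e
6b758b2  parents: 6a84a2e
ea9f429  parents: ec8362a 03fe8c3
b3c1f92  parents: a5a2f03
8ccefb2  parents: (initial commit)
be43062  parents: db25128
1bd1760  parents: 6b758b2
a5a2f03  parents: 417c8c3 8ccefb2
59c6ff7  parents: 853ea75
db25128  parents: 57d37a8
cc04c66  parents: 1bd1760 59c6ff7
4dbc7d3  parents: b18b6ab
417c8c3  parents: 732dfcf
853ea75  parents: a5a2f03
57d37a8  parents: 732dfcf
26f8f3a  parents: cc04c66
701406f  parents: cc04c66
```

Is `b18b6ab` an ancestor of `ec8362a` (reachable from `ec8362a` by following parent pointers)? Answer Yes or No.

Yes

Ancestors of ec8362a (commits reachable by following parents): {4dbc7d3, 57d37a8, 732dfcf, 8ccefb2, b18b6ab, be43062, db25128, ec8362a}.
b18b6ab is in that set, so it is an ancestor of ec8362a.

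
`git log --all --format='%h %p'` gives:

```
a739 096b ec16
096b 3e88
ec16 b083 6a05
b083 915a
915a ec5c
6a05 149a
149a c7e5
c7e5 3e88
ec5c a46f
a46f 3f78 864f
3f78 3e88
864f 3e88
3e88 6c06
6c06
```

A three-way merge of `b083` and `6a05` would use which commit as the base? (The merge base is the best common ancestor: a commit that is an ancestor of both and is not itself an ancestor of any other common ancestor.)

Ancestors of b083: {3e88, 3f78, 6c06, 864f, 915a, a46f, b083, ec5c}.
Ancestors of 6a05: {149a, 3e88, 6a05, 6c06, c7e5}.
Common ancestors: {3e88, 6c06}.
Among these, 3e88 is not an ancestor of any other common ancestor — it is the merge base.

3e88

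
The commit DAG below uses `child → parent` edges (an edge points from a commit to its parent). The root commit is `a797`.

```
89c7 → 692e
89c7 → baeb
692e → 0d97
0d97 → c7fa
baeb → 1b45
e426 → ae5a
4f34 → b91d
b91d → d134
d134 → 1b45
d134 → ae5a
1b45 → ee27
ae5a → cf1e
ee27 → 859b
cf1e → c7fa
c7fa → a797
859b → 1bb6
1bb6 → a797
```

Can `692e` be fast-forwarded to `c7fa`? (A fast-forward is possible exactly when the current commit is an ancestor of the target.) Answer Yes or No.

A fast-forward from 692e to c7fa is possible iff 692e is an ancestor of c7fa.
Ancestors of c7fa: {a797, c7fa}.
692e is not among them, so fast-forward is not possible.

No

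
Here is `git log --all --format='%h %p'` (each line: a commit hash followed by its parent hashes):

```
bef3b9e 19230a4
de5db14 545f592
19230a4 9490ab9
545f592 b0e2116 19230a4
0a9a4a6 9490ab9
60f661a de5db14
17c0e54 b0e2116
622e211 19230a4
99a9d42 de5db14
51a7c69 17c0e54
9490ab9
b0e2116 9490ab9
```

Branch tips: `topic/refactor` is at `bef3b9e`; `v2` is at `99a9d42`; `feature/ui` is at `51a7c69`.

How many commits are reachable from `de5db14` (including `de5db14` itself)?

5

Walking parent pointers from de5db14: reachable set = {19230a4, 545f592, 9490ab9, b0e2116, de5db14}.
That is 5 commits.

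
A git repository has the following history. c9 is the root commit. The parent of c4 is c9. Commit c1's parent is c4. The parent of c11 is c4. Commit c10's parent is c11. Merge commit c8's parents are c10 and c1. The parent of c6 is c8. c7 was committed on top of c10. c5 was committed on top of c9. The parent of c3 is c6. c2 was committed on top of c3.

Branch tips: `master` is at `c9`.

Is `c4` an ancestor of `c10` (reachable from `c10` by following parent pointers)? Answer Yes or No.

Ancestors of c10 (commits reachable by following parents): {c10, c11, c4, c9}.
c4 is in that set, so it is an ancestor of c10.

Yes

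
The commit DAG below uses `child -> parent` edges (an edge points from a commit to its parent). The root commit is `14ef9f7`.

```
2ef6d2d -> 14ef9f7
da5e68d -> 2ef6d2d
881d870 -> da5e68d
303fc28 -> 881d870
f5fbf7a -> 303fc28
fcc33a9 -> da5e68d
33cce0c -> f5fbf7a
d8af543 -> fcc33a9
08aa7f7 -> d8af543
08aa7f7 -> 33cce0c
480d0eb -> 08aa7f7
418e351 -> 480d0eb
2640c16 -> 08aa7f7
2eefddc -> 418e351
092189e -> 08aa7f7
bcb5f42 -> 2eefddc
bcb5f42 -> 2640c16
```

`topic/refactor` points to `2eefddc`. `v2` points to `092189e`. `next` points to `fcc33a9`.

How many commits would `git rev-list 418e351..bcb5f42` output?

Reachable from bcb5f42: {08aa7f7, 14ef9f7, 2640c16, 2eefddc, 2ef6d2d, 303fc28, 33cce0c, 418e351, 480d0eb, 881d870, bcb5f42, d8af543, da5e68d, f5fbf7a, fcc33a9}.
Reachable from 418e351: {08aa7f7, 14ef9f7, 2ef6d2d, 303fc28, 33cce0c, 418e351, 480d0eb, 881d870, d8af543, da5e68d, f5fbf7a, fcc33a9}.
In bcb5f42's history but not 418e351's: {2640c16, 2eefddc, bcb5f42} — 3 commits.

3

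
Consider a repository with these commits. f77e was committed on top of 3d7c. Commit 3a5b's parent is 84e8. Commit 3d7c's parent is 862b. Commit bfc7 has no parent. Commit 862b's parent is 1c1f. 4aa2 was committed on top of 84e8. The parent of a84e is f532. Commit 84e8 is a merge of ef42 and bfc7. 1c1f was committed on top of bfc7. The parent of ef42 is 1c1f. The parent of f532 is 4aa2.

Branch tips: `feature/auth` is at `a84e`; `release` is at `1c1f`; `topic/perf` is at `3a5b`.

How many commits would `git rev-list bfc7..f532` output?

Reachable from f532: {1c1f, 4aa2, 84e8, bfc7, ef42, f532}.
Reachable from bfc7: {bfc7}.
In f532's history but not bfc7's: {1c1f, 4aa2, 84e8, ef42, f532} — 5 commits.

5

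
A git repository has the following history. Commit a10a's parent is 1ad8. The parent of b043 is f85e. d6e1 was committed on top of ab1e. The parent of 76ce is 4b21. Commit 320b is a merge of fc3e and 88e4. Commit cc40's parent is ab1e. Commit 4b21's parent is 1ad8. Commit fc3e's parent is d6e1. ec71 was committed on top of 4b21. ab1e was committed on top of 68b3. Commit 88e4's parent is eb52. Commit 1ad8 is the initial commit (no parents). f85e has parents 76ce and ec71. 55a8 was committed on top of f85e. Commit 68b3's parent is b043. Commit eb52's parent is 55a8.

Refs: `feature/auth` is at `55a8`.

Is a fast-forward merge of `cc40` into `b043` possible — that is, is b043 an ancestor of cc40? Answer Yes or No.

Yes

A fast-forward from b043 to cc40 is possible iff b043 is an ancestor of cc40.
Ancestors of cc40: {1ad8, 4b21, 68b3, 76ce, ab1e, b043, cc40, ec71, f85e}.
b043 is among them, so fast-forward is possible.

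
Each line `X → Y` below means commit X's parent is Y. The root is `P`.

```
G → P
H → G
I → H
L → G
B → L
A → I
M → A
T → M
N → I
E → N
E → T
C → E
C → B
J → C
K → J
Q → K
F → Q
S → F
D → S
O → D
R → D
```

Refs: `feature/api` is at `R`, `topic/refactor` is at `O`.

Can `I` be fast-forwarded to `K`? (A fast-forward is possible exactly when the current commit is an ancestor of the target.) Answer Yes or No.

A fast-forward from I to K is possible iff I is an ancestor of K.
Ancestors of K: {A, B, C, E, G, H, I, J, K, L, M, N, P, T}.
I is among them, so fast-forward is possible.

Yes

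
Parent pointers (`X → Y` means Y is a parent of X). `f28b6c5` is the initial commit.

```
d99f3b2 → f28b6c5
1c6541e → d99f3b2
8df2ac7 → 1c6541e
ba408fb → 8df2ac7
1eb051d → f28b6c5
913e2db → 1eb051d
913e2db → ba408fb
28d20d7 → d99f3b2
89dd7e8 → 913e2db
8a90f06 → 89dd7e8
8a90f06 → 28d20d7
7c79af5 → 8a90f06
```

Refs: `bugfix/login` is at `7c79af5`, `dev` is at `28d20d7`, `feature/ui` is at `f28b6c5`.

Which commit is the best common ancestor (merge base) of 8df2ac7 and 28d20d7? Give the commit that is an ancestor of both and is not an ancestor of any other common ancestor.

Ancestors of 8df2ac7: {1c6541e, 8df2ac7, d99f3b2, f28b6c5}.
Ancestors of 28d20d7: {28d20d7, d99f3b2, f28b6c5}.
Common ancestors: {d99f3b2, f28b6c5}.
Among these, d99f3b2 is not an ancestor of any other common ancestor — it is the merge base.

d99f3b2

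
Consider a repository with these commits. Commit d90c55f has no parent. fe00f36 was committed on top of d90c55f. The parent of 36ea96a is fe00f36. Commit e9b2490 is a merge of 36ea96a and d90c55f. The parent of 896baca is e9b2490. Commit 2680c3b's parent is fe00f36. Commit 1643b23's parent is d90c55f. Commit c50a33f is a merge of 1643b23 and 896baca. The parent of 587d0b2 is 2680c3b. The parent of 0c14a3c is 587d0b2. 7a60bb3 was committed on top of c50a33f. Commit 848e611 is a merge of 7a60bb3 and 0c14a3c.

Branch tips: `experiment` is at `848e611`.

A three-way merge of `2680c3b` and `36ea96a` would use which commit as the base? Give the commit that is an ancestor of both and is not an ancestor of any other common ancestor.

fe00f36

Ancestors of 2680c3b: {2680c3b, d90c55f, fe00f36}.
Ancestors of 36ea96a: {36ea96a, d90c55f, fe00f36}.
Common ancestors: {d90c55f, fe00f36}.
Among these, fe00f36 is not an ancestor of any other common ancestor — it is the merge base.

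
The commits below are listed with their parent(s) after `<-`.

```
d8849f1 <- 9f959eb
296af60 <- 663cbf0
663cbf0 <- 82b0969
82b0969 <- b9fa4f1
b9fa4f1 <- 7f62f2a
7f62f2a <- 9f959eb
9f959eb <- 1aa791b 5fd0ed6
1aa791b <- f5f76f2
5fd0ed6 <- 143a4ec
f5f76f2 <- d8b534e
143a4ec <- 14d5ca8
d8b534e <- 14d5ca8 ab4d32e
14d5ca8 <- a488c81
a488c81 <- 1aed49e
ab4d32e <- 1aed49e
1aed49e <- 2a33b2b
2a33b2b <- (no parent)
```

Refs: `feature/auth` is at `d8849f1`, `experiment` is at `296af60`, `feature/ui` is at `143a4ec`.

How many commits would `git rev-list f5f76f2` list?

7

Walking parent pointers from f5f76f2: reachable set = {14d5ca8, 1aed49e, 2a33b2b, a488c81, ab4d32e, d8b534e, f5f76f2}.
That is 7 commits.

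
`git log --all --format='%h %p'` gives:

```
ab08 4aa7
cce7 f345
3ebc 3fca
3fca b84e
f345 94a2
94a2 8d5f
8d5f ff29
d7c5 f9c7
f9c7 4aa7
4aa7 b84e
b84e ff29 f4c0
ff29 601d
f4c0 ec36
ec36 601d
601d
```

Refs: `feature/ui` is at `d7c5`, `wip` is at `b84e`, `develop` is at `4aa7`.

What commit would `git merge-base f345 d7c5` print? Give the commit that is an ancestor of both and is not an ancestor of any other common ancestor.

Ancestors of f345: {601d, 8d5f, 94a2, f345, ff29}.
Ancestors of d7c5: {4aa7, 601d, b84e, d7c5, ec36, f4c0, f9c7, ff29}.
Common ancestors: {601d, ff29}.
Among these, ff29 is not an ancestor of any other common ancestor — it is the merge base.

ff29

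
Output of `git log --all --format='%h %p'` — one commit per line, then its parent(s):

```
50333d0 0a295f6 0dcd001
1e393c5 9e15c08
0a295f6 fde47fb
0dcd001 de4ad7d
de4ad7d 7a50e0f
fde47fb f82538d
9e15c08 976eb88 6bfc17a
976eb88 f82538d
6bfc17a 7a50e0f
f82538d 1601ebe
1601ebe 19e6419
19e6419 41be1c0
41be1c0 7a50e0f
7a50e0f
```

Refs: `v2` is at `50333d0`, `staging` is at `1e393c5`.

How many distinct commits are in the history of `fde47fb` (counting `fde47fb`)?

Walking parent pointers from fde47fb: reachable set = {1601ebe, 19e6419, 41be1c0, 7a50e0f, f82538d, fde47fb}.
That is 6 commits.

6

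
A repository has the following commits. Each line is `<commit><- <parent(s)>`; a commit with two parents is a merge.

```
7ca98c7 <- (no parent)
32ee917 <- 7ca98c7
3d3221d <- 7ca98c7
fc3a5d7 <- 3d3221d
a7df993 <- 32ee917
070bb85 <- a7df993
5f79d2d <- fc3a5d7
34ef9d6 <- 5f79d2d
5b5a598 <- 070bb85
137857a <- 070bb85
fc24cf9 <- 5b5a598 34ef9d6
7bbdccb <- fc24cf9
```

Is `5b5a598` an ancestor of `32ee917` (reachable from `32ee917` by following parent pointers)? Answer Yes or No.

Ancestors of 32ee917: {32ee917, 7ca98c7}.
5b5a598 is not in that set, so it is not an ancestor of 32ee917.

No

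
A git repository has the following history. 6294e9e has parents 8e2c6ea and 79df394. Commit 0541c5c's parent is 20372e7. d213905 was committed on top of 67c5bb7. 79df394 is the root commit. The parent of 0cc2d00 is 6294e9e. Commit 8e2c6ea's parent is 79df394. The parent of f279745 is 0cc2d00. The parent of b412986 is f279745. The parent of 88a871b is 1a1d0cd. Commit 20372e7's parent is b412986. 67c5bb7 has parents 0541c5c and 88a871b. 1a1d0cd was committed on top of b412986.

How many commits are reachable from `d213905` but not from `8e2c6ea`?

10

Reachable from d213905: {0541c5c, 0cc2d00, 1a1d0cd, 20372e7, 6294e9e, 67c5bb7, 79df394, 88a871b, 8e2c6ea, b412986, d213905, f279745}.
Reachable from 8e2c6ea: {79df394, 8e2c6ea}.
In d213905's history but not 8e2c6ea's: {0541c5c, 0cc2d00, 1a1d0cd, 20372e7, 6294e9e, 67c5bb7, 88a871b, b412986, d213905, f279745} — 10 commits.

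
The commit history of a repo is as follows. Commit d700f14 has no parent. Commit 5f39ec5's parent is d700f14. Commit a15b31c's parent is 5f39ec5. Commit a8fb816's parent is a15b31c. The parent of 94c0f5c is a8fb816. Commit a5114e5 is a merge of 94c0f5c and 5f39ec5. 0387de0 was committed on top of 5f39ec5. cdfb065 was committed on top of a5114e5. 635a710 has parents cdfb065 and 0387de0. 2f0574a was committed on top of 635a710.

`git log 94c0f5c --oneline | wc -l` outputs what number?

5

Walking parent pointers from 94c0f5c: reachable set = {5f39ec5, 94c0f5c, a15b31c, a8fb816, d700f14}.
That is 5 commits.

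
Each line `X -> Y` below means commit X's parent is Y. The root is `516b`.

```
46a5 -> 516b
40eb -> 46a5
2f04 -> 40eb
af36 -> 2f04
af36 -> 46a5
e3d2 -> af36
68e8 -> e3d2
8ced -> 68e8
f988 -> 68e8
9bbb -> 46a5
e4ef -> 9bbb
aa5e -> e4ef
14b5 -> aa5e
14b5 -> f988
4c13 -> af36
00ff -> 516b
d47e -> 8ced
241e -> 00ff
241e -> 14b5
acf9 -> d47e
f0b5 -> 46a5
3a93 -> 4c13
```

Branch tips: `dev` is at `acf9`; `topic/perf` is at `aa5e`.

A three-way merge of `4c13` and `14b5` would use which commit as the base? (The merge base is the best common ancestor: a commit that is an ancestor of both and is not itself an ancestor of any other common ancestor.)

af36

Ancestors of 4c13: {2f04, 40eb, 46a5, 4c13, 516b, af36}.
Ancestors of 14b5: {14b5, 2f04, 40eb, 46a5, 516b, 68e8, 9bbb, aa5e, af36, e3d2, e4ef, f988}.
Common ancestors: {2f04, 40eb, 46a5, 516b, af36}.
Among these, af36 is not an ancestor of any other common ancestor — it is the merge base.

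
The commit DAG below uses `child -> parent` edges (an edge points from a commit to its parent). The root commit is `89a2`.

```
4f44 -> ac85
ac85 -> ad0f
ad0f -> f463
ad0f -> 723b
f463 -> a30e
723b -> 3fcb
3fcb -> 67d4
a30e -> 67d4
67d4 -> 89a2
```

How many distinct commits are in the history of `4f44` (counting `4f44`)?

Walking parent pointers from 4f44: reachable set = {3fcb, 4f44, 67d4, 723b, 89a2, a30e, ac85, ad0f, f463}.
That is 9 commits.

9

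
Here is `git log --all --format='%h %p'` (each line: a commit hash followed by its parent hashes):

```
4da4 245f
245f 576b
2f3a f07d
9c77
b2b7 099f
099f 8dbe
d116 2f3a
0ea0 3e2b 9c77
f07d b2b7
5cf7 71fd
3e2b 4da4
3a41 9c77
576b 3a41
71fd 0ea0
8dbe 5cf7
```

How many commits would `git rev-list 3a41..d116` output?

13

Reachable from d116: {099f, 0ea0, 245f, 2f3a, 3a41, 3e2b, 4da4, 576b, 5cf7, 71fd, 8dbe, 9c77, b2b7, d116, f07d}.
Reachable from 3a41: {3a41, 9c77}.
In d116's history but not 3a41's: {099f, 0ea0, 245f, 2f3a, 3e2b, 4da4, 576b, 5cf7, 71fd, 8dbe, b2b7, d116, f07d} — 13 commits.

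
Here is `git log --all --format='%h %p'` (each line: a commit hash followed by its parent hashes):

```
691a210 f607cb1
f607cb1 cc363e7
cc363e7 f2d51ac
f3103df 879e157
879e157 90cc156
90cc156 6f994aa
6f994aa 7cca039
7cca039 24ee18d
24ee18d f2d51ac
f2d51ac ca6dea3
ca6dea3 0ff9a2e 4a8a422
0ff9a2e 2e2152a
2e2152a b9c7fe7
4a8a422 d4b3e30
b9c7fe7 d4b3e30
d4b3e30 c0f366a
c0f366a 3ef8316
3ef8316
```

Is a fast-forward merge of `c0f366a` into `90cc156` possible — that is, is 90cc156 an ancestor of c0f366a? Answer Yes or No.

A fast-forward from 90cc156 to c0f366a is possible iff 90cc156 is an ancestor of c0f366a.
Ancestors of c0f366a: {3ef8316, c0f366a}.
90cc156 is not among them, so fast-forward is not possible.

No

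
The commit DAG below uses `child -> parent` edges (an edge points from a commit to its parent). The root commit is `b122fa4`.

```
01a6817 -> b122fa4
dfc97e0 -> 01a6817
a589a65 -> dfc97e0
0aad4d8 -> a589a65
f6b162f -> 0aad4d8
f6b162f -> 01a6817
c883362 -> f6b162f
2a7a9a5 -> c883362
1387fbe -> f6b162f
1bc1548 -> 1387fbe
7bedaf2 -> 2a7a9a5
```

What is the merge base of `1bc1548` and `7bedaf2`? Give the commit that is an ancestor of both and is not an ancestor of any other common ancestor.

f6b162f

Ancestors of 1bc1548: {01a6817, 0aad4d8, 1387fbe, 1bc1548, a589a65, b122fa4, dfc97e0, f6b162f}.
Ancestors of 7bedaf2: {01a6817, 0aad4d8, 2a7a9a5, 7bedaf2, a589a65, b122fa4, c883362, dfc97e0, f6b162f}.
Common ancestors: {01a6817, 0aad4d8, a589a65, b122fa4, dfc97e0, f6b162f}.
Among these, f6b162f is not an ancestor of any other common ancestor — it is the merge base.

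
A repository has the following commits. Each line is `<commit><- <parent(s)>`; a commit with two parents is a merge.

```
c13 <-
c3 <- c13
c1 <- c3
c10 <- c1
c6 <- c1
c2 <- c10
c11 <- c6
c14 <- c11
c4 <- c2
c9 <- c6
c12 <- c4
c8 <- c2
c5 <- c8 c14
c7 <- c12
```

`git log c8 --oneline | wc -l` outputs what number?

6

Walking parent pointers from c8: reachable set = {c1, c10, c13, c2, c3, c8}.
That is 6 commits.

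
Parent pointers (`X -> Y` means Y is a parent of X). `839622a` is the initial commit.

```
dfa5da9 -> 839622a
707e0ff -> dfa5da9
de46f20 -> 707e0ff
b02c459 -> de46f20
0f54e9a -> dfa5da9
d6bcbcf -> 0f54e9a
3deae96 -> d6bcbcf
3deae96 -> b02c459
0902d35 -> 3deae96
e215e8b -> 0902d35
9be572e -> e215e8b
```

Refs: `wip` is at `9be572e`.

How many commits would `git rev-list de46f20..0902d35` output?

Reachable from 0902d35: {0902d35, 0f54e9a, 3deae96, 707e0ff, 839622a, b02c459, d6bcbcf, de46f20, dfa5da9}.
Reachable from de46f20: {707e0ff, 839622a, de46f20, dfa5da9}.
In 0902d35's history but not de46f20's: {0902d35, 0f54e9a, 3deae96, b02c459, d6bcbcf} — 5 commits.

5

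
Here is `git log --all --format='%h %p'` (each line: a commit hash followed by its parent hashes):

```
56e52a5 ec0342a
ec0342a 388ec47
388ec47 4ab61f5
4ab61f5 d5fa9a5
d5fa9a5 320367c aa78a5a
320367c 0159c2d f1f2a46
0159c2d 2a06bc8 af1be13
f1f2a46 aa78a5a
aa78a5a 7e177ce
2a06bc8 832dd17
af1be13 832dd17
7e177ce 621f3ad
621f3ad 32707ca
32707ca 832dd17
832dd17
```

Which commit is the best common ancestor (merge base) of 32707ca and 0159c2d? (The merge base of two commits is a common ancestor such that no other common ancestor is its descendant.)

832dd17

Ancestors of 32707ca: {32707ca, 832dd17}.
Ancestors of 0159c2d: {0159c2d, 2a06bc8, 832dd17, af1be13}.
Common ancestors: {832dd17}.
The only common ancestor is 832dd17, so it is the merge base.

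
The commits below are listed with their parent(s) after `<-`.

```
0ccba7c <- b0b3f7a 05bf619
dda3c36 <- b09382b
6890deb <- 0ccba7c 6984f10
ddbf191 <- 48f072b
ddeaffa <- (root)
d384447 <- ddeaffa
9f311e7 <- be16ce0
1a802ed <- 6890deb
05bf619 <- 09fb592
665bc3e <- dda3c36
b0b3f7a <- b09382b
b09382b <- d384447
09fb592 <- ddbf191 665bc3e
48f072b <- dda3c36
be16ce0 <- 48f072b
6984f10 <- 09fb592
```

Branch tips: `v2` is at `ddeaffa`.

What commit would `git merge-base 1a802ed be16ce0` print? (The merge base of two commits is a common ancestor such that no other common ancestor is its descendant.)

Ancestors of 1a802ed: {05bf619, 09fb592, 0ccba7c, 1a802ed, 48f072b, 665bc3e, 6890deb, 6984f10, b09382b, b0b3f7a, d384447, dda3c36, ddbf191, ddeaffa}.
Ancestors of be16ce0: {48f072b, b09382b, be16ce0, d384447, dda3c36, ddeaffa}.
Common ancestors: {48f072b, b09382b, d384447, dda3c36, ddeaffa}.
Among these, 48f072b is not an ancestor of any other common ancestor — it is the merge base.

48f072b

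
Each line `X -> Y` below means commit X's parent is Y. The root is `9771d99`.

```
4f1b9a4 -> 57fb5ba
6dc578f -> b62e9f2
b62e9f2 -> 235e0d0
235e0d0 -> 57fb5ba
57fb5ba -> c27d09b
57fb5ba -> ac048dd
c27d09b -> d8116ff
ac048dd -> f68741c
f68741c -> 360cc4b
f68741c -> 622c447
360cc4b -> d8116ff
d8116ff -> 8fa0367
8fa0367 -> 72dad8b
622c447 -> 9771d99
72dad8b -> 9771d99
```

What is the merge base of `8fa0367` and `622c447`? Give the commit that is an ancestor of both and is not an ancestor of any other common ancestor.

9771d99

Ancestors of 8fa0367: {72dad8b, 8fa0367, 9771d99}.
Ancestors of 622c447: {622c447, 9771d99}.
Common ancestors: {9771d99}.
The only common ancestor is 9771d99, so it is the merge base.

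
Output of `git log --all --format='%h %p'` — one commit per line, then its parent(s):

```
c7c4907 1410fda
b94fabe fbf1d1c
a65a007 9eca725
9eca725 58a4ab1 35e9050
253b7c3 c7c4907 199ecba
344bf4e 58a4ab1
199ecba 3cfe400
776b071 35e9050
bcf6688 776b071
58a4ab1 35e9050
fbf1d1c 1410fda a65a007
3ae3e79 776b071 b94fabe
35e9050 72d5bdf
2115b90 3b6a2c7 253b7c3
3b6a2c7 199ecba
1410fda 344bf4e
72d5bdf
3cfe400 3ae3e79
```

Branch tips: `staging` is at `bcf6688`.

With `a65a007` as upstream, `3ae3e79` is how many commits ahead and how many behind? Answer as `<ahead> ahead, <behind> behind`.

Reachable from 3ae3e79: {1410fda, 344bf4e, 35e9050, 3ae3e79, 58a4ab1, 72d5bdf, 776b071, 9eca725, a65a007, b94fabe, fbf1d1c}.
Reachable from a65a007: {35e9050, 58a4ab1, 72d5bdf, 9eca725, a65a007}.
Only in 3ae3e79's history (ahead): {1410fda, 344bf4e, 3ae3e79, 776b071, b94fabe, fbf1d1c} — 6.
Only in a65a007's history (behind): {} — 0.

6 ahead, 0 behind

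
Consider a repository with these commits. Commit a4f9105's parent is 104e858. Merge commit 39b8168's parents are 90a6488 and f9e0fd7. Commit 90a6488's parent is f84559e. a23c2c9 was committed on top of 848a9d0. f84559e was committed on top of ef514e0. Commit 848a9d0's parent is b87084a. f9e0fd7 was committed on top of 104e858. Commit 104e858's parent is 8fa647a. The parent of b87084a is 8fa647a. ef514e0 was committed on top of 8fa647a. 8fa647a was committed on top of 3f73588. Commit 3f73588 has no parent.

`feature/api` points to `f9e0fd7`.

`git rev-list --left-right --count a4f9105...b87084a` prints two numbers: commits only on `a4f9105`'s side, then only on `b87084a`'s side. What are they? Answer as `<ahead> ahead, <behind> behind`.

2 ahead, 1 behind

Reachable from a4f9105: {104e858, 3f73588, 8fa647a, a4f9105}.
Reachable from b87084a: {3f73588, 8fa647a, b87084a}.
Only in a4f9105's history (ahead): {104e858, a4f9105} — 2.
Only in b87084a's history (behind): {b87084a} — 1.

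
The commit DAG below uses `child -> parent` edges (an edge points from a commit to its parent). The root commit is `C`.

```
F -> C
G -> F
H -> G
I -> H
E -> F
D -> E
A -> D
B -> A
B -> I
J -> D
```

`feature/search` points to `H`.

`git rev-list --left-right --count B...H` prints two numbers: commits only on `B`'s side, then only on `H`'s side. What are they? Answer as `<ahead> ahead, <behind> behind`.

Reachable from B: {A, B, C, D, E, F, G, H, I}.
Reachable from H: {C, F, G, H}.
Only in B's history (ahead): {A, B, D, E, I} — 5.
Only in H's history (behind): {} — 0.

5 ahead, 0 behind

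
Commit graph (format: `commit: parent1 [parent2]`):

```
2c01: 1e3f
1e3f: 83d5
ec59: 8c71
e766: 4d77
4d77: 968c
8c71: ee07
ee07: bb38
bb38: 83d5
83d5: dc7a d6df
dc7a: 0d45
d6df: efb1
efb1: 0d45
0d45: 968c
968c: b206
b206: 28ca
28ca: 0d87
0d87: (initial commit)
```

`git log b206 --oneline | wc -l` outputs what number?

Walking parent pointers from b206: reachable set = {0d87, 28ca, b206}.
That is 3 commits.

3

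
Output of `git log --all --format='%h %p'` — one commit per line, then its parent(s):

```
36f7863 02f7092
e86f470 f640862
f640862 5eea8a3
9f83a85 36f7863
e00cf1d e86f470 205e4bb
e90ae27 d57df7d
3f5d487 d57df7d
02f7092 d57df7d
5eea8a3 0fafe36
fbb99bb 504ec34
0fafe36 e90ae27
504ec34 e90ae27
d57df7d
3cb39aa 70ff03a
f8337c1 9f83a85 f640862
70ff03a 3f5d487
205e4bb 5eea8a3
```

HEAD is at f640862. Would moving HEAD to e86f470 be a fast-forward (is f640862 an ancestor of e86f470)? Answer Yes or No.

Yes

A fast-forward from f640862 to e86f470 is possible iff f640862 is an ancestor of e86f470.
Ancestors of e86f470: {0fafe36, 5eea8a3, d57df7d, e86f470, e90ae27, f640862}.
f640862 is among them, so fast-forward is possible.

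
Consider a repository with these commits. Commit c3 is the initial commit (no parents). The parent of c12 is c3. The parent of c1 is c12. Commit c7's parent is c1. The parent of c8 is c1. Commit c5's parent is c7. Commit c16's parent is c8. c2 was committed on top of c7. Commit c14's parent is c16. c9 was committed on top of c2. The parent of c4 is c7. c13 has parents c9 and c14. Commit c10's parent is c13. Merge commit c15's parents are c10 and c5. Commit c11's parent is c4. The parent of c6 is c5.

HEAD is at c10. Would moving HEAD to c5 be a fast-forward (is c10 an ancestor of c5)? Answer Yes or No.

No

A fast-forward from c10 to c5 is possible iff c10 is an ancestor of c5.
Ancestors of c5: {c1, c12, c3, c5, c7}.
c10 is not among them, so fast-forward is not possible.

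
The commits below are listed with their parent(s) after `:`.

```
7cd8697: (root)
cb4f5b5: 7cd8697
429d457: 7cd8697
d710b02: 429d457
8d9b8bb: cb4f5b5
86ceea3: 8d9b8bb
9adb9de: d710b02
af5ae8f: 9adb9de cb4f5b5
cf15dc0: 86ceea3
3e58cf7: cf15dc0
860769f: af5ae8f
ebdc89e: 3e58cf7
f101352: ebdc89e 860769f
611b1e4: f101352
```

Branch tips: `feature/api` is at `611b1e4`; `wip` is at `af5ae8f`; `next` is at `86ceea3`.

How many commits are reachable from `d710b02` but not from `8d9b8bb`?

2

Reachable from d710b02: {429d457, 7cd8697, d710b02}.
Reachable from 8d9b8bb: {7cd8697, 8d9b8bb, cb4f5b5}.
In d710b02's history but not 8d9b8bb's: {429d457, d710b02} — 2 commits.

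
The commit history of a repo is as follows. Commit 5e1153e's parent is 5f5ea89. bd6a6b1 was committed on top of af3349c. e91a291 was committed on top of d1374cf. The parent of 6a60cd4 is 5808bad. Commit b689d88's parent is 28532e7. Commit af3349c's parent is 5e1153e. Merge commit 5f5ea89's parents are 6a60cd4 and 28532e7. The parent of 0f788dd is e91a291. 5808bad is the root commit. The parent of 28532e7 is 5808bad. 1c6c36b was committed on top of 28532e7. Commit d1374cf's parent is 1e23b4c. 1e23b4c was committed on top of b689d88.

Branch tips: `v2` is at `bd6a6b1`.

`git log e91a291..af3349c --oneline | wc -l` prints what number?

Reachable from af3349c: {28532e7, 5808bad, 5e1153e, 5f5ea89, 6a60cd4, af3349c}.
Reachable from e91a291: {1e23b4c, 28532e7, 5808bad, b689d88, d1374cf, e91a291}.
In af3349c's history but not e91a291's: {5e1153e, 5f5ea89, 6a60cd4, af3349c} — 4 commits.

4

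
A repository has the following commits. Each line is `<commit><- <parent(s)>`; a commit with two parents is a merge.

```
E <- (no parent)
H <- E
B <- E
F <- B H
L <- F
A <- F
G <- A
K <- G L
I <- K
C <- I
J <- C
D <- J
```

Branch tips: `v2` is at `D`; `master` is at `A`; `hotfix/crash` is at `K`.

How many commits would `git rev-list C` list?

Walking parent pointers from C: reachable set = {A, B, C, E, F, G, H, I, K, L}.
That is 10 commits.

10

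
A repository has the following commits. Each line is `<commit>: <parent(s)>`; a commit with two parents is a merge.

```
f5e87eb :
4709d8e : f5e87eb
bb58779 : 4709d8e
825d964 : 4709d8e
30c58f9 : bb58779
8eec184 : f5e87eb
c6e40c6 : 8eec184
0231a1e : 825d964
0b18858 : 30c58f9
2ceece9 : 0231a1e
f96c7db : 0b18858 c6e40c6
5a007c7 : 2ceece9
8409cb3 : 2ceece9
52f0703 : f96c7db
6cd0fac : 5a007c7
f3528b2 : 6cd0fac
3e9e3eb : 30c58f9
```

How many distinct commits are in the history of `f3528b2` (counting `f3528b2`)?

8

Walking parent pointers from f3528b2: reachable set = {0231a1e, 2ceece9, 4709d8e, 5a007c7, 6cd0fac, 825d964, f3528b2, f5e87eb}.
That is 8 commits.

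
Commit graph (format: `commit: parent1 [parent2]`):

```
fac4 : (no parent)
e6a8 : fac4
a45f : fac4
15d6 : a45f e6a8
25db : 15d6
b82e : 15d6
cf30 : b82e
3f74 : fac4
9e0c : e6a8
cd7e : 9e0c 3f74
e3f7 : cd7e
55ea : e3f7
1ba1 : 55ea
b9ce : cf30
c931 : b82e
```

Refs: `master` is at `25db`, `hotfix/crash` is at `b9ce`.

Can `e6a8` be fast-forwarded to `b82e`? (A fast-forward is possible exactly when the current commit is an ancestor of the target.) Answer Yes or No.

Yes

A fast-forward from e6a8 to b82e is possible iff e6a8 is an ancestor of b82e.
Ancestors of b82e: {15d6, a45f, b82e, e6a8, fac4}.
e6a8 is among them, so fast-forward is possible.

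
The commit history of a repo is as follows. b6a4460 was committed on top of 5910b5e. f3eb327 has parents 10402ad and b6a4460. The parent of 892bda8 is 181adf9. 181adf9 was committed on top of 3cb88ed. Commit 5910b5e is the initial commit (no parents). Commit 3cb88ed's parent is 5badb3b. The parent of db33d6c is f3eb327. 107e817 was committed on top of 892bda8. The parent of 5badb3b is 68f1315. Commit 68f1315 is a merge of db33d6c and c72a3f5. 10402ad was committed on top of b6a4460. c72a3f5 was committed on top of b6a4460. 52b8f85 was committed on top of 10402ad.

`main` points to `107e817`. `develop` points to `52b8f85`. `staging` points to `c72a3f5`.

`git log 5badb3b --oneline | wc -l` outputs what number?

Walking parent pointers from 5badb3b: reachable set = {10402ad, 5910b5e, 5badb3b, 68f1315, b6a4460, c72a3f5, db33d6c, f3eb327}.
That is 8 commits.

8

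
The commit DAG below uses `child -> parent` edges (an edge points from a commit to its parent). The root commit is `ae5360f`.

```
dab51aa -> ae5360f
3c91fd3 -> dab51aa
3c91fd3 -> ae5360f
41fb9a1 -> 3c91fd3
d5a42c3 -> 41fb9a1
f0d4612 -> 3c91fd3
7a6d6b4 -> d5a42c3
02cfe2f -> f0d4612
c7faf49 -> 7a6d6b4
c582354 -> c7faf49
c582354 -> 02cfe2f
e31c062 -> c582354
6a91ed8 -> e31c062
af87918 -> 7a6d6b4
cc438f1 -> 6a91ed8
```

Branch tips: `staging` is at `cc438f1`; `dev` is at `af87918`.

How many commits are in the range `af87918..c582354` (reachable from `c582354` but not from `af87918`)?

4

Reachable from c582354: {02cfe2f, 3c91fd3, 41fb9a1, 7a6d6b4, ae5360f, c582354, c7faf49, d5a42c3, dab51aa, f0d4612}.
Reachable from af87918: {3c91fd3, 41fb9a1, 7a6d6b4, ae5360f, af87918, d5a42c3, dab51aa}.
In c582354's history but not af87918's: {02cfe2f, c582354, c7faf49, f0d4612} — 4 commits.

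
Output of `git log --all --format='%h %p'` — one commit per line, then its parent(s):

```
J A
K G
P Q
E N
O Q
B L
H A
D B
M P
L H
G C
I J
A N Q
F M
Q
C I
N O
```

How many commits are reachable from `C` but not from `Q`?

6

Reachable from C: {A, C, I, J, N, O, Q}.
Reachable from Q: {Q}.
In C's history but not Q's: {A, C, I, J, N, O} — 6 commits.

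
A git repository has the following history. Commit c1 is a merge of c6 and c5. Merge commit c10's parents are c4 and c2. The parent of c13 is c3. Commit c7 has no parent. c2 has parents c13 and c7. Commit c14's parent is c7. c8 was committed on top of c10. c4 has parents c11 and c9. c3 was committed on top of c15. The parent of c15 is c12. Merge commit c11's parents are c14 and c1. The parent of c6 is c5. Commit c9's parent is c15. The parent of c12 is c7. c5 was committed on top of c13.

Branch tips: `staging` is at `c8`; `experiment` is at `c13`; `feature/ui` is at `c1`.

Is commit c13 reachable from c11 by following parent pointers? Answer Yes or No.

Yes

Ancestors of c11 (commits reachable by following parents): {c1, c11, c12, c13, c14, c15, c3, c5, c6, c7}.
c13 is in that set, so it is an ancestor of c11.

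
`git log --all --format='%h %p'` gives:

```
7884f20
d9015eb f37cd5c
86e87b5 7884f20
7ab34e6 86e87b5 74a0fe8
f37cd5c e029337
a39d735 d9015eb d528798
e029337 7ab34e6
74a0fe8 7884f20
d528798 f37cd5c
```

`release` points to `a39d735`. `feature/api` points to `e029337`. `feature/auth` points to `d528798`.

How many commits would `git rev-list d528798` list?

7

Walking parent pointers from d528798: reachable set = {74a0fe8, 7884f20, 7ab34e6, 86e87b5, d528798, e029337, f37cd5c}.
That is 7 commits.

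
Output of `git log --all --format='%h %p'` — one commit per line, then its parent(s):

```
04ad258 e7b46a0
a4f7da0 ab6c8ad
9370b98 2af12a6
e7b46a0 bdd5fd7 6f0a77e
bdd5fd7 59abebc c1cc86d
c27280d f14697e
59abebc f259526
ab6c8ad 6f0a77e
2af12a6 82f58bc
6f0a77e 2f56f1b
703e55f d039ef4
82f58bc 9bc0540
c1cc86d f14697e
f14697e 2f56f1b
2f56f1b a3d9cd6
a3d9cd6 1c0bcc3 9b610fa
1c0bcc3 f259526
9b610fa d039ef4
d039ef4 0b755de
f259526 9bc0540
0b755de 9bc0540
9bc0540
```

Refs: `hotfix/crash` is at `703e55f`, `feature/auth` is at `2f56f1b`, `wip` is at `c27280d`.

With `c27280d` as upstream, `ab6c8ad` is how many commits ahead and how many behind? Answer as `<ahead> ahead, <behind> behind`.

2 ahead, 2 behind

Reachable from ab6c8ad: {0b755de, 1c0bcc3, 2f56f1b, 6f0a77e, 9b610fa, 9bc0540, a3d9cd6, ab6c8ad, d039ef4, f259526}.
Reachable from c27280d: {0b755de, 1c0bcc3, 2f56f1b, 9b610fa, 9bc0540, a3d9cd6, c27280d, d039ef4, f14697e, f259526}.
Only in ab6c8ad's history (ahead): {6f0a77e, ab6c8ad} — 2.
Only in c27280d's history (behind): {c27280d, f14697e} — 2.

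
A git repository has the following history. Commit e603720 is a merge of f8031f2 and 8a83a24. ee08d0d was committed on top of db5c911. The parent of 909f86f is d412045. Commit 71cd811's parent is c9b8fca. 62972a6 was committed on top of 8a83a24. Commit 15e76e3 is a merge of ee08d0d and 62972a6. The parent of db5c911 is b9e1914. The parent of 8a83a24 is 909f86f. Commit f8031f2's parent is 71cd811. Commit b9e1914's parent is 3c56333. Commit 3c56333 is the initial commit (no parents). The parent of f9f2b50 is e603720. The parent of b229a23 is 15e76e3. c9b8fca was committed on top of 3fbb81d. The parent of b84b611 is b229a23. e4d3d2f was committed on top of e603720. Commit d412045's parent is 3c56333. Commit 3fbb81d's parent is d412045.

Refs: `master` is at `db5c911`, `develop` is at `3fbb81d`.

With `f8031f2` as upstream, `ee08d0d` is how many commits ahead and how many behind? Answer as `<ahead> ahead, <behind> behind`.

3 ahead, 5 behind

Reachable from ee08d0d: {3c56333, b9e1914, db5c911, ee08d0d}.
Reachable from f8031f2: {3c56333, 3fbb81d, 71cd811, c9b8fca, d412045, f8031f2}.
Only in ee08d0d's history (ahead): {b9e1914, db5c911, ee08d0d} — 3.
Only in f8031f2's history (behind): {3fbb81d, 71cd811, c9b8fca, d412045, f8031f2} — 5.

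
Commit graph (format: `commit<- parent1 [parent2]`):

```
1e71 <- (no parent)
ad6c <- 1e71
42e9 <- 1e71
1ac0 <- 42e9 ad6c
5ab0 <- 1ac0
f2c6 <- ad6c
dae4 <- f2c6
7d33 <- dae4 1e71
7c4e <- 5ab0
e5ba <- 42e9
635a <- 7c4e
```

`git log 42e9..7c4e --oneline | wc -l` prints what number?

4

Reachable from 7c4e: {1ac0, 1e71, 42e9, 5ab0, 7c4e, ad6c}.
Reachable from 42e9: {1e71, 42e9}.
In 7c4e's history but not 42e9's: {1ac0, 5ab0, 7c4e, ad6c} — 4 commits.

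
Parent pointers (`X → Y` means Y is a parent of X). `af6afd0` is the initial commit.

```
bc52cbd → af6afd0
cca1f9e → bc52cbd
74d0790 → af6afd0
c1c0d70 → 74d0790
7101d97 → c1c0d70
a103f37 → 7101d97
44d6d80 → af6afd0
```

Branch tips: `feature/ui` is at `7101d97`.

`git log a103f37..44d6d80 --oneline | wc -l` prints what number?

Reachable from 44d6d80: {44d6d80, af6afd0}.
Reachable from a103f37: {7101d97, 74d0790, a103f37, af6afd0, c1c0d70}.
In 44d6d80's history but not a103f37's: {44d6d80} — 1 commit.

1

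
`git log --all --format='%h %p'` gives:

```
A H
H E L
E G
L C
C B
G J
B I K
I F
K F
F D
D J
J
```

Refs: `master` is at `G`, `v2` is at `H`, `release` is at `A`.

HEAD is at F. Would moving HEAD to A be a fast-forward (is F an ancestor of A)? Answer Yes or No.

A fast-forward from F to A is possible iff F is an ancestor of A.
Ancestors of A: {A, B, C, D, E, F, G, H, I, J, K, L}.
F is among them, so fast-forward is possible.

Yes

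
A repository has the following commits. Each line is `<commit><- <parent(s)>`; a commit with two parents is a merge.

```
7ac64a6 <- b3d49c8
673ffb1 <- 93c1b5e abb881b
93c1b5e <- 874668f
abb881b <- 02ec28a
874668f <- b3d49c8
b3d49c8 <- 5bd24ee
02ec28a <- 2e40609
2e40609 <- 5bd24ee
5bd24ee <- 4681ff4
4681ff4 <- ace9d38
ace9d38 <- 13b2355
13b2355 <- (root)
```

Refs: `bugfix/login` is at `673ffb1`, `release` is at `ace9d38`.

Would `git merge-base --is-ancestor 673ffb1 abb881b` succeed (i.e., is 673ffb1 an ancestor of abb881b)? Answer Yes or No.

No

Ancestors of abb881b: {02ec28a, 13b2355, 2e40609, 4681ff4, 5bd24ee, abb881b, ace9d38}.
673ffb1 is not in that set, so it is not an ancestor of abb881b.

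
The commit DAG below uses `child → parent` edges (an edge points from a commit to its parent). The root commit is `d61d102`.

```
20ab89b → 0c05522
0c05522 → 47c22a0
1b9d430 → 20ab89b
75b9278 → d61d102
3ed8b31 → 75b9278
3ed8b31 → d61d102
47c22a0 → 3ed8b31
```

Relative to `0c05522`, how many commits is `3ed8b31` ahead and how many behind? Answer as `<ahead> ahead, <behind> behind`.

0 ahead, 2 behind

Reachable from 3ed8b31: {3ed8b31, 75b9278, d61d102}.
Reachable from 0c05522: {0c05522, 3ed8b31, 47c22a0, 75b9278, d61d102}.
Only in 3ed8b31's history (ahead): {} — 0.
Only in 0c05522's history (behind): {0c05522, 47c22a0} — 2.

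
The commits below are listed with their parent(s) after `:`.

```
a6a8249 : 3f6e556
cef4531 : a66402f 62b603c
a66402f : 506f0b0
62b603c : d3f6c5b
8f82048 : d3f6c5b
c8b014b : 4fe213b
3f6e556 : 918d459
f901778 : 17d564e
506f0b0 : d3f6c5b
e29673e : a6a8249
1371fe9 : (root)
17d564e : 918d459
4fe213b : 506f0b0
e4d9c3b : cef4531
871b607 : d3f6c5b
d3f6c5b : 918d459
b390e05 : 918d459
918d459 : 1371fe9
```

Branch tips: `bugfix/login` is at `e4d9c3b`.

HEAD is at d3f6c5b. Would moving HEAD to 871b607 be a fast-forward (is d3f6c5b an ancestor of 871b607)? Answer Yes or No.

Yes

A fast-forward from d3f6c5b to 871b607 is possible iff d3f6c5b is an ancestor of 871b607.
Ancestors of 871b607: {1371fe9, 871b607, 918d459, d3f6c5b}.
d3f6c5b is among them, so fast-forward is possible.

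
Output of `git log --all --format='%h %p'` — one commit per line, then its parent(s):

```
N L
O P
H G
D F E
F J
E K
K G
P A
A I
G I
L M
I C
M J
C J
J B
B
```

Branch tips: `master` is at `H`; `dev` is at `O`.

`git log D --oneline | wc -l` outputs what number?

Walking parent pointers from D: reachable set = {B, C, D, E, F, G, I, J, K}.
That is 9 commits.

9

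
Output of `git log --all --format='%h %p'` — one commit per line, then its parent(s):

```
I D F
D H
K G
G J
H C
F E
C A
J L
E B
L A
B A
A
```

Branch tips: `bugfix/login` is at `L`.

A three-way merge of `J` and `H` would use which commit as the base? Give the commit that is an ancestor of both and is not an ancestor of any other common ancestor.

Ancestors of J: {A, J, L}.
Ancestors of H: {A, C, H}.
Common ancestors: {A}.
The only common ancestor is A, so it is the merge base.

A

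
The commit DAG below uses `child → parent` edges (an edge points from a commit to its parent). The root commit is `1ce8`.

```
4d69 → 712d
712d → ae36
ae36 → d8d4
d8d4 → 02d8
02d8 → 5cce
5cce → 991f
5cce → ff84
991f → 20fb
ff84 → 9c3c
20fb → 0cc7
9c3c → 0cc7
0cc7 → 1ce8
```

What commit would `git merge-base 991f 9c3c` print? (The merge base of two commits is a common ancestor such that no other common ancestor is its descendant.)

0cc7

Ancestors of 991f: {0cc7, 1ce8, 20fb, 991f}.
Ancestors of 9c3c: {0cc7, 1ce8, 9c3c}.
Common ancestors: {0cc7, 1ce8}.
Among these, 0cc7 is not an ancestor of any other common ancestor — it is the merge base.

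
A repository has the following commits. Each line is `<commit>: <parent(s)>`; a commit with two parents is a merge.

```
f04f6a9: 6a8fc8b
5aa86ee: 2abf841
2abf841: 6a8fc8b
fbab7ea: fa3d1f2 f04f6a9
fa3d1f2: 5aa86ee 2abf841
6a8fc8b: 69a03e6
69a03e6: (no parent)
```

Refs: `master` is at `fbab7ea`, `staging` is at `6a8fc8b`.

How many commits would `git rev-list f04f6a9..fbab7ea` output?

Reachable from fbab7ea: {2abf841, 5aa86ee, 69a03e6, 6a8fc8b, f04f6a9, fa3d1f2, fbab7ea}.
Reachable from f04f6a9: {69a03e6, 6a8fc8b, f04f6a9}.
In fbab7ea's history but not f04f6a9's: {2abf841, 5aa86ee, fa3d1f2, fbab7ea} — 4 commits.

4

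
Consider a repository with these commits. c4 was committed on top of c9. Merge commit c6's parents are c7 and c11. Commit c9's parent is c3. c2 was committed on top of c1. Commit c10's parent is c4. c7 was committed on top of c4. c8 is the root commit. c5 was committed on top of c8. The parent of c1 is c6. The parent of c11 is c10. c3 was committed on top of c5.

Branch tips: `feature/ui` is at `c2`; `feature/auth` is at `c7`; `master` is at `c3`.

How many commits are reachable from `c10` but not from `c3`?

Reachable from c10: {c10, c3, c4, c5, c8, c9}.
Reachable from c3: {c3, c5, c8}.
In c10's history but not c3's: {c10, c4, c9} — 3 commits.

3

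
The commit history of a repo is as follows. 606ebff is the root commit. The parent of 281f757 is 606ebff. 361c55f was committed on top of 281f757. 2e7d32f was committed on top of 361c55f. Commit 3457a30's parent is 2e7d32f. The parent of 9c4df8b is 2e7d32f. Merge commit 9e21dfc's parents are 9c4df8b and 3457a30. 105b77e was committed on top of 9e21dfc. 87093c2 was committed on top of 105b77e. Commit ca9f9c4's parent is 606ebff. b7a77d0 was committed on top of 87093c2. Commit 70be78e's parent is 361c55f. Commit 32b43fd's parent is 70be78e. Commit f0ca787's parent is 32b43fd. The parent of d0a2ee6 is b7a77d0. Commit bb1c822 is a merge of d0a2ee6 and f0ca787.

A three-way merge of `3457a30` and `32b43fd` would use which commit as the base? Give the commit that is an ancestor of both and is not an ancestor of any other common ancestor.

361c55f

Ancestors of 3457a30: {281f757, 2e7d32f, 3457a30, 361c55f, 606ebff}.
Ancestors of 32b43fd: {281f757, 32b43fd, 361c55f, 606ebff, 70be78e}.
Common ancestors: {281f757, 361c55f, 606ebff}.
Among these, 361c55f is not an ancestor of any other common ancestor — it is the merge base.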